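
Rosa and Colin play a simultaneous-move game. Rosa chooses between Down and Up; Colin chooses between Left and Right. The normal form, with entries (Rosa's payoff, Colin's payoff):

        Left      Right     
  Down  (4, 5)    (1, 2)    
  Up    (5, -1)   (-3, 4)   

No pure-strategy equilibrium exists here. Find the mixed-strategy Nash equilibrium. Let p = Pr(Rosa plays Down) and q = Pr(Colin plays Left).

p = 5/8, q = 4/5

Colin's indifference between Left and Right determines Rosa's mixing probability p:
  Colin's payoff to Left: p·5 + (1−p)·(-1) = 6p - 1
  Colin's payoff to Right: p·2 + (1−p)·4 = -2p + 4
  6p - 1 = -2p + 4  ⇒  8p = 5  ⇒  p = 5/8.
Set Rosa's expected payoff from Down equal to that from Up:
  Rosa's payoff to Down: q·4 + (1−q)·1 = 3q + 1
  Rosa's payoff to Up: q·5 + (1−q)·(-3) = 8q - 3
  3q + 1 = 8q - 3  ⇒  -5q = -4  ⇒  q = 4/5.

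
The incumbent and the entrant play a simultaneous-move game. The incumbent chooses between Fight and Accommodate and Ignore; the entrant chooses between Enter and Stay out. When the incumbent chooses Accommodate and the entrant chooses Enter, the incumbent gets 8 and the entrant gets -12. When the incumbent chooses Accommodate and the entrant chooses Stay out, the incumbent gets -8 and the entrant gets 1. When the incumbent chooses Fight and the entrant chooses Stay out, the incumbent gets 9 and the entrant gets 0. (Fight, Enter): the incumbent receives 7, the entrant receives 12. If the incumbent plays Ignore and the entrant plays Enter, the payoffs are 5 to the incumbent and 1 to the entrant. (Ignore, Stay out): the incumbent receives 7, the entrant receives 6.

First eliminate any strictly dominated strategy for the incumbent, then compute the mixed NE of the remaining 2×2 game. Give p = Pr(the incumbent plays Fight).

The incumbent's strategy Ignore is strictly dominated by Fight: 7 > 5 and 9 > 7. Eliminate Ignore.
For the entrant to be willing to mix, the entrant must be indifferent between Enter and Stay out, which pins down the incumbent's mix.
  the entrant's expected payoff from Enter: p·12 + (1−p)·(-12) = 24p - 12
  the entrant's expected payoff from Stay out: p·0 + (1−p)·1 = -p + 1
  24p - 12 = -p + 1  ⇒  25p = 13  ⇒  p = 13/25.

p = 13/25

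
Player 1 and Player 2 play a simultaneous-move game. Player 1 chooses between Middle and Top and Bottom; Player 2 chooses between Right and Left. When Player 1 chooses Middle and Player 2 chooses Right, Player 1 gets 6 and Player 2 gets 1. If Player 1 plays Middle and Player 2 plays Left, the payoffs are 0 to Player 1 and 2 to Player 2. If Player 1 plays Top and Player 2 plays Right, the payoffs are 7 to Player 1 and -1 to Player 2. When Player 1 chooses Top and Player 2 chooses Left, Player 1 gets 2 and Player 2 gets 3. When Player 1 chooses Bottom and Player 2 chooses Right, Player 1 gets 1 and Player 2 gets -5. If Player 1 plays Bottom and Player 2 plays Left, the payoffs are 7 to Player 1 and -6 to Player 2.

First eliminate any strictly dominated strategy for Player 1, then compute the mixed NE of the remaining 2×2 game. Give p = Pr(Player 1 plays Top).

Player 1's strategy Middle is strictly dominated by Top: 7 > 6 and 2 > 0. Eliminate Middle.
Player 2's indifference between Right and Left determines Player 1's mixing probability p:
  Player 2's expected payoff from Right: p·(-1) + (1−p)·(-5) = 4p - 5
  Player 2's expected payoff from Left: p·3 + (1−p)·(-6) = 9p - 6
  4p - 5 = 9p - 6  ⇒  -5p = -1  ⇒  p = 1/5.

p = 1/5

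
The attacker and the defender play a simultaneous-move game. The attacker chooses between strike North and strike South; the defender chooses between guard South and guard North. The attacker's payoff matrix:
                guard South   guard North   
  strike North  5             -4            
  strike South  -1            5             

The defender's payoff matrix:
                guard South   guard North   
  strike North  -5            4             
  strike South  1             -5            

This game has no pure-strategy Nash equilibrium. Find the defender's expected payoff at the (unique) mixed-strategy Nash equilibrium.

-7/5

Set the defender's expected payoff from guard South equal to that from guard North:
  the defender's payoff from guard South: p·(-5) + (1−p)·1 = -6p + 1
  the defender's payoff from guard North: p·4 + (1−p)·(-5) = 9p - 5
  -6p + 1 = 9p - 5  ⇒  -15p = -6  ⇒  p = 2/5.
At equilibrium the defender is indifferent across columns, so the defender's payoff equals the payoff from guard South: (2/5)·(-5) + (3/5)·1 = -7/5.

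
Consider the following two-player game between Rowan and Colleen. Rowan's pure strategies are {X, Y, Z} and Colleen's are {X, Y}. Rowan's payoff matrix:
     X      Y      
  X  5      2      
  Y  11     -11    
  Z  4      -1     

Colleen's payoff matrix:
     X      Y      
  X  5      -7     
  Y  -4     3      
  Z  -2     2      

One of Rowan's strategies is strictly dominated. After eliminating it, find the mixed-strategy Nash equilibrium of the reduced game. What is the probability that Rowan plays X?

p = 7/19

Rowan's strategy Z is strictly dominated by X: 5 > 4 and 2 > -1. Eliminate Z.
Rowan's mix must leave Colleen indifferent between X and Y.
  Colleen's expected payoff from X: p·5 + (1−p)·(-4) = 9p - 4
  Colleen's expected payoff from Y: p·(-7) + (1−p)·3 = -10p + 3
  9p - 4 = -10p + 3  ⇒  19p = 7  ⇒  p = 7/19.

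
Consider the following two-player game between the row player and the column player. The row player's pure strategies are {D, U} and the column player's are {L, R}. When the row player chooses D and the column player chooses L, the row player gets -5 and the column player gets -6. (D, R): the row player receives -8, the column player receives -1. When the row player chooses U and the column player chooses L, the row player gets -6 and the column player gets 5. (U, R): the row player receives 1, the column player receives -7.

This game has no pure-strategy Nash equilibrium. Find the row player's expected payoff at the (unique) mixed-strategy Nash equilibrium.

The row player's indifference between D and U determines the column player's mixing probability q:
  the row player's payoff from D: q·(-5) + (1−q)·(-8) = 3q - 8
  the row player's payoff from U: q·(-6) + (1−q)·1 = -7q + 1
  3q - 8 = -7q + 1  ⇒  10q = 9  ⇒  q = 9/10.
At equilibrium the row player is indifferent across rows, so the row player's payoff equals the payoff from D: (9/10)·(-5) + (1/10)·(-8) = -53/10.

-53/10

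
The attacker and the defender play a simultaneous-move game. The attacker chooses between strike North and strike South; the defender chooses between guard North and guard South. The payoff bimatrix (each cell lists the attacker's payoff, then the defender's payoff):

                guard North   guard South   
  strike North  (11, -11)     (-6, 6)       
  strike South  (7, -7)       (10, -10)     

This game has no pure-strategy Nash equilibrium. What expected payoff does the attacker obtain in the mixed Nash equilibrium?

Set the attacker's expected payoff from strike North equal to that from strike South:
  the attacker's expected payoff from strike North: q·11 + (1−q)·(-6) = 17q - 6
  the attacker's expected payoff from strike South: q·7 + (1−q)·10 = -3q + 10
  17q - 6 = -3q + 10  ⇒  20q = 16  ⇒  q = 4/5.
At equilibrium the attacker is indifferent across rows, so the attacker's payoff equals the payoff from strike North: (4/5)·11 + (1/5)·(-6) = 38/5.

38/5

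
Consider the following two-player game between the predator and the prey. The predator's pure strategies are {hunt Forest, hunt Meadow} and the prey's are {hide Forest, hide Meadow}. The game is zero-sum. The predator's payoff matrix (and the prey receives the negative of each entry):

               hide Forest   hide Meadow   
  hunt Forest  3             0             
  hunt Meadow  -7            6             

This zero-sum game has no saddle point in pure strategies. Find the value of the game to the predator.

For the predator to be willing to mix, the predator must be indifferent between hunt Forest and hunt Meadow, which pins down the prey's mix.
  the predator's expected payoff from hunt Forest: q·3 + (1−q)·0 = 3q
  the predator's expected payoff from hunt Meadow: q·(-7) + (1−q)·6 = -13q + 6
  3q = -13q + 6  ⇒  16q = 6  ⇒  q = 3/8.
The value is the predator's expected payoff against this mix (using hunt Forest): (3/8)·3 + (5/8)·0 = 9/8.

v = 9/8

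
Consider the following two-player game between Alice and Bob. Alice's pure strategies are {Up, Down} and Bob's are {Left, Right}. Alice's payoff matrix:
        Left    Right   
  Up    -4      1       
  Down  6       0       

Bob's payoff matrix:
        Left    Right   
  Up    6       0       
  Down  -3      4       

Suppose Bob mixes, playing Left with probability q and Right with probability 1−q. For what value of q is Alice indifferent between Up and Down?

q = 1/11

In a mixed equilibrium Alice is indifferent between Up and Down; this condition fixes q.
  Alice's payoff from Up: q·(-4) + (1−q)·1 = -5q + 1
  Alice's payoff from Down: q·6 + (1−q)·0 = 6q
  -5q + 1 = 6q  ⇒  -11q = -1  ⇒  q = 1/11.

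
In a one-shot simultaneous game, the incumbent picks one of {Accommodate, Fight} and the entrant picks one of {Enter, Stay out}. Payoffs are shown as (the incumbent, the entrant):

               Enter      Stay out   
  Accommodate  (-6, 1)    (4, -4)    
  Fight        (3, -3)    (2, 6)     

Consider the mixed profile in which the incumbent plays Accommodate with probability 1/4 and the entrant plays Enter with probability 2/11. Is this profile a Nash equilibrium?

Given the incumbent's mix p = 1/4, the entrant's payoff from Enter is -2 but from Stay out is 7/2. The entrant strictly prefers Stay out, so the entrant would not mix.
So the proposed profile is not a Nash equilibrium.

No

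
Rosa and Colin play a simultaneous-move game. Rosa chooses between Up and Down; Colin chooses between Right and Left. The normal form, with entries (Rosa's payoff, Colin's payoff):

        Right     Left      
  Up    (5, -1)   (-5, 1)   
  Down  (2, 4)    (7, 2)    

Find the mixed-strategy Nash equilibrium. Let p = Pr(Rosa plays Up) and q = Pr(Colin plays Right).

p = 1/2, q = 4/5

Colin's indifference between Right and Left determines Rosa's mixing probability p:
  Colin's expected payoff from Right: p·(-1) + (1−p)·4 = -5p + 4
  Colin's expected payoff from Left: p·1 + (1−p)·2 = -p + 2
  -5p + 4 = -p + 2  ⇒  -4p = -2  ⇒  p = 1/2.
Colin's mix must leave Rosa indifferent between Up and Down.
  Rosa's payoff to Up: q·5 + (1−q)·(-5) = 10q - 5
  Rosa's payoff to Down: q·2 + (1−q)·7 = -5q + 7
  10q - 5 = -5q + 7  ⇒  15q = 12  ⇒  q = 4/5.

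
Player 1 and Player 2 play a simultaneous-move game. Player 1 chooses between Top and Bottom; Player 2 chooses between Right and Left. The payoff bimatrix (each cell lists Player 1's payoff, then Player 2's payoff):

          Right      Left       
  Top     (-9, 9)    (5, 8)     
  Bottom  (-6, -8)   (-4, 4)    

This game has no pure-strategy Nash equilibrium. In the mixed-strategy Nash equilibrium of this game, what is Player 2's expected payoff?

For Player 2 to be willing to mix, Player 2 must be indifferent between Right and Left, which pins down Player 1's mix.
  Player 2's expected payoff from Right: p·9 + (1−p)·(-8) = 17p - 8
  Player 2's expected payoff from Left: p·8 + (1−p)·4 = 4p + 4
  17p - 8 = 4p + 4  ⇒  13p = 12  ⇒  p = 12/13.
At equilibrium Player 2 is indifferent across columns, so Player 2's payoff equals the payoff from Right: (12/13)·9 + (1/13)·(-8) = 100/13.

100/13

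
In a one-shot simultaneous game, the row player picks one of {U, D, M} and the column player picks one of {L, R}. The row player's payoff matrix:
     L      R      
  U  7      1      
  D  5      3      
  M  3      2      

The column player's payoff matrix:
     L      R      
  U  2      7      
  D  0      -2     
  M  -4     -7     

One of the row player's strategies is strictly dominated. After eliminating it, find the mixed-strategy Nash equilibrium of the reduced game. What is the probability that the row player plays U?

p = 2/7

The row player's strategy M is strictly dominated by D: 5 > 3 and 3 > 2. Eliminate M.
Set the column player's expected payoff from L equal to that from R:
  the column player's payoff from L: p·2 + (1−p)·0 = 2p
  the column player's payoff from R: p·7 + (1−p)·(-2) = 9p - 2
  2p = 9p - 2  ⇒  -7p = -2  ⇒  p = 2/7.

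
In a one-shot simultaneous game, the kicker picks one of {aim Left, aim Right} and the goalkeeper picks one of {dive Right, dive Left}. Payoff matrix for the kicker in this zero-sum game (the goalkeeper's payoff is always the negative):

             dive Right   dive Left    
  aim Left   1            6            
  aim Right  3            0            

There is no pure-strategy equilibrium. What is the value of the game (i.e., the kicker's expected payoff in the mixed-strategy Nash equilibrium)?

v = 9/4

The kicker's indifference between aim Left and aim Right determines the goalkeeper's mixing probability q:
  the kicker's payoff to aim Left: q·1 + (1−q)·6 = -5q + 6
  the kicker's payoff to aim Right: q·3 + (1−q)·0 = 3q
  -5q + 6 = 3q  ⇒  -8q = -6  ⇒  q = 3/4.
The value is the kicker's expected payoff against this mix (using aim Left): (3/4)·1 + (1/4)·6 = 9/4.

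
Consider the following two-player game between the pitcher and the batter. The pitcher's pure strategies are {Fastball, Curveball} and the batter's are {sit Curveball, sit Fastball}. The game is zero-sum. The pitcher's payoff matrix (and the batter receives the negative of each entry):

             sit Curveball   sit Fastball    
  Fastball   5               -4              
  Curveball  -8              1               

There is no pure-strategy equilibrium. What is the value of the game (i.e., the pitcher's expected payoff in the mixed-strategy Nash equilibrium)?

The pitcher's indifference between Fastball and Curveball determines the batter's mixing probability q:
  the pitcher's payoff to Fastball: q·5 + (1−q)·(-4) = 9q - 4
  the pitcher's payoff to Curveball: q·(-8) + (1−q)·1 = -9q + 1
  9q - 4 = -9q + 1  ⇒  18q = 5  ⇒  q = 5/18.
The value is the pitcher's expected payoff against this mix (using Fastball): (5/18)·5 + (13/18)·(-4) = -3/2.

v = -3/2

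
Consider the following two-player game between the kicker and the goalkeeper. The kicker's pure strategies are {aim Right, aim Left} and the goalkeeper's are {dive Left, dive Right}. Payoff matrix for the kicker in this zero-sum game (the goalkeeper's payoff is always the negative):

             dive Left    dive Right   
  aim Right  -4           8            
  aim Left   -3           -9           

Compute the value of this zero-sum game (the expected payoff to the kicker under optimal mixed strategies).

v = -10/3

For the kicker to be willing to mix, the kicker must be indifferent between aim Right and aim Left, which pins down the goalkeeper's mix.
  the kicker's payoff to aim Right: q·(-4) + (1−q)·8 = -12q + 8
  the kicker's payoff to aim Left: q·(-3) + (1−q)·(-9) = 6q - 9
  -12q + 8 = 6q - 9  ⇒  -18q = -17  ⇒  q = 17/18.
The value is the kicker's expected payoff against this mix (using aim Right): (17/18)·(-4) + (1/18)·8 = -10/3.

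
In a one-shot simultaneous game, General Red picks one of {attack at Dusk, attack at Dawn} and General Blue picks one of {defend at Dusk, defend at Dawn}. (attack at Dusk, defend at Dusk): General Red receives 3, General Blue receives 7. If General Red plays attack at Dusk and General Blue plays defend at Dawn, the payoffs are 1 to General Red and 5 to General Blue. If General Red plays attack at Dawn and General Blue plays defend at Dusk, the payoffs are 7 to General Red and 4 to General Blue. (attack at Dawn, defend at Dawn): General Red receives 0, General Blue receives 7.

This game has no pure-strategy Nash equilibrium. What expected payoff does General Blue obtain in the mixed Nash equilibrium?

In a mixed equilibrium General Blue is indifferent between defend at Dusk and defend at Dawn; this condition fixes p.
  General Blue's payoff to defend at Dusk: p·7 + (1−p)·4 = 3p + 4
  General Blue's payoff to defend at Dawn: p·5 + (1−p)·7 = -2p + 7
  3p + 4 = -2p + 7  ⇒  5p = 3  ⇒  p = 3/5.
At equilibrium General Blue is indifferent across columns, so General Blue's payoff equals the payoff from defend at Dusk: (3/5)·7 + (2/5)·4 = 29/5.

29/5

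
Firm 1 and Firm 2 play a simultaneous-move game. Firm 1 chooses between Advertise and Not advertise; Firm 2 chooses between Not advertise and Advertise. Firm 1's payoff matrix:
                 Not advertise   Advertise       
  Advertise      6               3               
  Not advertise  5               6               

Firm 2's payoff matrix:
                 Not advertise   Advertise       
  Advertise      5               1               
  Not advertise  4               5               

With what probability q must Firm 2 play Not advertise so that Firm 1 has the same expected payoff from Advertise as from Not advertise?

In a mixed equilibrium Firm 1 is indifferent between Advertise and Not advertise; this condition fixes q.
  Firm 1's expected payoff from Advertise: q·6 + (1−q)·3 = 3q + 3
  Firm 1's expected payoff from Not advertise: q·5 + (1−q)·6 = -q + 6
  3q + 3 = -q + 6  ⇒  4q = 3  ⇒  q = 3/4.

q = 3/4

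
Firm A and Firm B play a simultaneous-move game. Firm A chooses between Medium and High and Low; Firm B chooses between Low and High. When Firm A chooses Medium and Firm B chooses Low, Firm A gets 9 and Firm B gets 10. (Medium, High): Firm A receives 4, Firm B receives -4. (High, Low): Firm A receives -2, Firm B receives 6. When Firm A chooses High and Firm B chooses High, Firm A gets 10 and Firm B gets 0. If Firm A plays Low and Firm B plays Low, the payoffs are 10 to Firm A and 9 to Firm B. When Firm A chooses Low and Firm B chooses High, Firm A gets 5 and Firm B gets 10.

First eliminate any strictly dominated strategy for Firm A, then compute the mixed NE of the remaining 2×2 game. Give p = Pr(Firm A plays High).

Firm A's strategy Medium is strictly dominated by Low: 10 > 9 and 5 > 4. Eliminate Medium.
Firm B's indifference between Low and High determines Firm A's mixing probability p:
  Firm B's expected payoff from Low: p·6 + (1−p)·9 = -3p + 9
  Firm B's expected payoff from High: p·0 + (1−p)·10 = -10p + 10
  -3p + 9 = -10p + 10  ⇒  7p = 1  ⇒  p = 1/7.

p = 1/7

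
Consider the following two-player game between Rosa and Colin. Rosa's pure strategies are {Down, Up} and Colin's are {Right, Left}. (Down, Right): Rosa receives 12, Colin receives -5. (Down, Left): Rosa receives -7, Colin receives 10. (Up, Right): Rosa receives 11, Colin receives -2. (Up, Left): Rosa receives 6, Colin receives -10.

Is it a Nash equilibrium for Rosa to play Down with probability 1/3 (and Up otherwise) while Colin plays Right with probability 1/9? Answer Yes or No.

No

Given Rosa's mix p = 1/3, Colin's payoff from Right is -3 but from Left is -10/3. Colin strictly prefers Right, so Colin would not mix.
So the proposed profile is not a Nash equilibrium.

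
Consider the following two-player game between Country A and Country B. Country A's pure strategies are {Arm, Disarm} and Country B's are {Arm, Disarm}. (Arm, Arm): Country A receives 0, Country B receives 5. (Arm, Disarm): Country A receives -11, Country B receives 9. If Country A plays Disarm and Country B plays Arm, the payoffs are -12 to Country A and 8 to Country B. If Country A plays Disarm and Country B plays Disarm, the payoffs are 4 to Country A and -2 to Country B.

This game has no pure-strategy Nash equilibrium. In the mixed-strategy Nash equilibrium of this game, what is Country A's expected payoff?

Country A's indifference between Arm and Disarm determines Country B's mixing probability q:
  Country A's expected payoff from Arm: q·0 + (1−q)·(-11) = 11q - 11
  Country A's expected payoff from Disarm: q·(-12) + (1−q)·4 = -16q + 4
  11q - 11 = -16q + 4  ⇒  27q = 15  ⇒  q = 5/9.
At equilibrium Country A is indifferent across rows, so Country A's payoff equals the payoff from Arm: (5/9)·0 + (4/9)·(-11) = -44/9.

-44/9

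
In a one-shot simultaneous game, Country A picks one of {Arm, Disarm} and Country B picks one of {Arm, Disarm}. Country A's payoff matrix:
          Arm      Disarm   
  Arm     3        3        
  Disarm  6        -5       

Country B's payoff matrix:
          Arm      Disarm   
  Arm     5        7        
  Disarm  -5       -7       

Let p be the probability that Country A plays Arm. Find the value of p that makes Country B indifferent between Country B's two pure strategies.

p = 1/2

Set Country B's expected payoff from Arm equal to that from Disarm:
  Country B's payoff to Arm: p·5 + (1−p)·(-5) = 10p - 5
  Country B's payoff to Disarm: p·7 + (1−p)·(-7) = 14p - 7
  10p - 5 = 14p - 7  ⇒  -4p = -2  ⇒  p = 1/2.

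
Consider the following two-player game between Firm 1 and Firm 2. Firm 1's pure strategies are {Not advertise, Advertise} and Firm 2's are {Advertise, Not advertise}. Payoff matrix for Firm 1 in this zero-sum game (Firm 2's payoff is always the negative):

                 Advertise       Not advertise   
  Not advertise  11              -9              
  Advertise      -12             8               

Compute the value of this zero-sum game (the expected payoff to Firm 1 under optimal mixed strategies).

v = -1/2

Set Firm 1's expected payoff from Not advertise equal to that from Advertise:
  Firm 1's expected payoff from Not advertise: q·11 + (1−q)·(-9) = 20q - 9
  Firm 1's expected payoff from Advertise: q·(-12) + (1−q)·8 = -20q + 8
  20q - 9 = -20q + 8  ⇒  40q = 17  ⇒  q = 17/40.
The value is Firm 1's expected payoff against this mix (using Not advertise): (17/40)·11 + (23/40)·(-9) = -1/2.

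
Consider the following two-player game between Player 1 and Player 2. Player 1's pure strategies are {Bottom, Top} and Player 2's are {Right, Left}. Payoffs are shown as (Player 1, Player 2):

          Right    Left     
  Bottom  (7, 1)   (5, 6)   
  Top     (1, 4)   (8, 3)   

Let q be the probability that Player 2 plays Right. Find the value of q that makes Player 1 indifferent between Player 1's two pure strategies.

q = 1/3

Player 2's mix must leave Player 1 indifferent between Bottom and Top.
  Player 1's expected payoff from Bottom: q·7 + (1−q)·5 = 2q + 5
  Player 1's expected payoff from Top: q·1 + (1−q)·8 = -7q + 8
  2q + 5 = -7q + 8  ⇒  9q = 3  ⇒  q = 1/3.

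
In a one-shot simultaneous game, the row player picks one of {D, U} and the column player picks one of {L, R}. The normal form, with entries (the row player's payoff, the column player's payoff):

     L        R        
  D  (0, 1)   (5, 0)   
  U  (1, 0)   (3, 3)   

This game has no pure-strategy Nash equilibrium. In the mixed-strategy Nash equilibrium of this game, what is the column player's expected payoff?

The row player's mix must leave the column player indifferent between L and R.
  the column player's payoff to L: p·1 + (1−p)·0 = p
  the column player's payoff to R: p·0 + (1−p)·3 = -3p + 3
  p = -3p + 3  ⇒  4p = 3  ⇒  p = 3/4.
At equilibrium the column player is indifferent across columns, so the column player's payoff equals the payoff from L: (3/4)·1 + (1/4)·0 = 3/4.

3/4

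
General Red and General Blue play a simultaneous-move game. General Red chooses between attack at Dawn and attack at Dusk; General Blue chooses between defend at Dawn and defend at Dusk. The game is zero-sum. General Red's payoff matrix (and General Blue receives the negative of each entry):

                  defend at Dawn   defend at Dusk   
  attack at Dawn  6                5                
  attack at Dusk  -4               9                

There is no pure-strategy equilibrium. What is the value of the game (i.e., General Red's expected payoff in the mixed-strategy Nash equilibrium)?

v = 37/7

Set General Red's expected payoff from attack at Dawn equal to that from attack at Dusk:
  General Red's expected payoff from attack at Dawn: q·6 + (1−q)·5 = q + 5
  General Red's expected payoff from attack at Dusk: q·(-4) + (1−q)·9 = -13q + 9
  q + 5 = -13q + 9  ⇒  14q = 4  ⇒  q = 2/7.
The value is General Red's expected payoff against this mix (using attack at Dawn): (2/7)·6 + (5/7)·5 = 37/7.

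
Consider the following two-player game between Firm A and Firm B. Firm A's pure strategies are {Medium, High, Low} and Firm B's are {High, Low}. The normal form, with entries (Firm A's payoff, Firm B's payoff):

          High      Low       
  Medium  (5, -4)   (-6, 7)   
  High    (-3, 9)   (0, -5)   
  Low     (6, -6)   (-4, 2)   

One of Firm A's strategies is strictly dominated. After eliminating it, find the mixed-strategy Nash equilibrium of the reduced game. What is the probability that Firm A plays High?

p = 4/11

Firm A's strategy Medium is strictly dominated by Low: 6 > 5 and -4 > -6. Eliminate Medium.
Firm A's mix must leave Firm B indifferent between High and Low.
  Firm B's payoff from High: p·9 + (1−p)·(-6) = 15p - 6
  Firm B's payoff from Low: p·(-5) + (1−p)·2 = -7p + 2
  15p - 6 = -7p + 2  ⇒  22p = 8  ⇒  p = 4/11.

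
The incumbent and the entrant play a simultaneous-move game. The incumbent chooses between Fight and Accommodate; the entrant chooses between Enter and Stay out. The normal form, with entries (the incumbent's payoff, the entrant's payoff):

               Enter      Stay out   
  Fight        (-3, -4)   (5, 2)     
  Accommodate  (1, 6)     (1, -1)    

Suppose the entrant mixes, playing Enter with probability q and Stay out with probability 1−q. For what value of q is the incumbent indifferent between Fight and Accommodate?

q = 1/2

The entrant's mix must leave the incumbent indifferent between Fight and Accommodate.
  the incumbent's payoff to Fight: q·(-3) + (1−q)·5 = -8q + 5
  the incumbent's payoff to Accommodate: q·1 + (1−q)·1 = 1
  -8q + 5 = 1  ⇒  -8q = -4  ⇒  q = 1/2.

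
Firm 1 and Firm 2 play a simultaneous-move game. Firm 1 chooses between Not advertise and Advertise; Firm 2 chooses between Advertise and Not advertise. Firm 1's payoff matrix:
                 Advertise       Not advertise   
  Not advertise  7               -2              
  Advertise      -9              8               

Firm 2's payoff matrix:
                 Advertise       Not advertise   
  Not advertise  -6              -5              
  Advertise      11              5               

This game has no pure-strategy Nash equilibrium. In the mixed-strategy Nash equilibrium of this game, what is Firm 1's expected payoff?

In a mixed equilibrium Firm 1 is indifferent between Not advertise and Advertise; this condition fixes q.
  Firm 1's payoff to Not advertise: q·7 + (1−q)·(-2) = 9q - 2
  Firm 1's payoff to Advertise: q·(-9) + (1−q)·8 = -17q + 8
  9q - 2 = -17q + 8  ⇒  26q = 10  ⇒  q = 5/13.
At equilibrium Firm 1 is indifferent across rows, so Firm 1's payoff equals the payoff from Not advertise: (5/13)·7 + (8/13)·(-2) = 19/13.

19/13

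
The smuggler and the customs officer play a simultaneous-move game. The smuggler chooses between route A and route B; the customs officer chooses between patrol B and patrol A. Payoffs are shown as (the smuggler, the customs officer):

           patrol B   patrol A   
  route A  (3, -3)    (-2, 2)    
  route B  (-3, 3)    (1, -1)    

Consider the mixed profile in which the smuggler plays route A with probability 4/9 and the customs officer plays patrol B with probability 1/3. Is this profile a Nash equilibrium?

Yes

Check the customs officer's indifference given the smuggler's mix p = 4/9:
  payoff from patrol B = 1/3; payoff from patrol A = 1/3 — equal.
Check the smuggler's indifference given the customs officer's mix q = 1/3:
  payoff from route A = -1/3; payoff from route B = -1/3 — equal.
Both players are indifferent, so neither can profitably deviate.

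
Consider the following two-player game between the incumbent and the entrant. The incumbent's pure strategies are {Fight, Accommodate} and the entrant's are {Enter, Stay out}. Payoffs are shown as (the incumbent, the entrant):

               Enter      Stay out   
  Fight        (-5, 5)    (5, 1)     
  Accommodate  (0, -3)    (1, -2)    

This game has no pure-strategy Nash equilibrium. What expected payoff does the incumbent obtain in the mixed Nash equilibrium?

5/9

The incumbent's indifference between Fight and Accommodate determines the entrant's mixing probability q:
  the incumbent's payoff to Fight: q·(-5) + (1−q)·5 = -10q + 5
  the incumbent's payoff to Accommodate: q·0 + (1−q)·1 = -q + 1
  -10q + 5 = -q + 1  ⇒  -9q = -4  ⇒  q = 4/9.
At equilibrium the incumbent is indifferent across rows, so the incumbent's payoff equals the payoff from Fight: (4/9)·(-5) + (5/9)·5 = 5/9.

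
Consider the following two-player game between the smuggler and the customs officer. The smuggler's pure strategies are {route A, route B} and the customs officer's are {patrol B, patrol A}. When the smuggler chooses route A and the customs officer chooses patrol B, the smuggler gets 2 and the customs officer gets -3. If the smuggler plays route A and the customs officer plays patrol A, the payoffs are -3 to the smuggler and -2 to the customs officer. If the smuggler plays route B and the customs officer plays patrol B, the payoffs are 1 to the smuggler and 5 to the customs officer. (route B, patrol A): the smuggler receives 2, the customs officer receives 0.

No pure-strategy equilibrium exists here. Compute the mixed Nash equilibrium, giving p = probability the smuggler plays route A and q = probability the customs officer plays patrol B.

Set the customs officer's expected payoff from patrol B equal to that from patrol A:
  the customs officer's expected payoff from patrol B: p·(-3) + (1−p)·5 = -8p + 5
  the customs officer's expected payoff from patrol A: p·(-2) + (1−p)·0 = -2p
  -8p + 5 = -2p  ⇒  -6p = -5  ⇒  p = 5/6.
Set the smuggler's expected payoff from route A equal to that from route B:
  the smuggler's expected payoff from route A: q·2 + (1−q)·(-3) = 5q - 3
  the smuggler's expected payoff from route B: q·1 + (1−q)·2 = -q + 2
  5q - 3 = -q + 2  ⇒  6q = 5  ⇒  q = 5/6.

p = 5/6, q = 5/6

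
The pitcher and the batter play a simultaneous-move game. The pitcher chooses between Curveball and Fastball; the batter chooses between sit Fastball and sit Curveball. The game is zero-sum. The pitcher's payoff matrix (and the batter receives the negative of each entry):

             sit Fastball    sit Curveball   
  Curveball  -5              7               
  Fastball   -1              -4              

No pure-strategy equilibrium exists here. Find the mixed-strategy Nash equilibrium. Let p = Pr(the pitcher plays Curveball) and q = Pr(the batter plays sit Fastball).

p = 1/5, q = 11/15

The batter's indifference between sit Fastball and sit Curveball determines the pitcher's mixing probability p:
  the batter's payoff to sit Fastball: p·5 + (1−p)·1 = 4p + 1
  the batter's payoff to sit Curveball: p·(-7) + (1−p)·4 = -11p + 4
  4p + 1 = -11p + 4  ⇒  15p = 3  ⇒  p = 1/5.
Set the pitcher's expected payoff from Curveball equal to that from Fastball:
  the pitcher's expected payoff from Curveball: q·(-5) + (1−q)·7 = -12q + 7
  the pitcher's expected payoff from Fastball: q·(-1) + (1−q)·(-4) = 3q - 4
  -12q + 7 = 3q - 4  ⇒  -15q = -11  ⇒  q = 11/15.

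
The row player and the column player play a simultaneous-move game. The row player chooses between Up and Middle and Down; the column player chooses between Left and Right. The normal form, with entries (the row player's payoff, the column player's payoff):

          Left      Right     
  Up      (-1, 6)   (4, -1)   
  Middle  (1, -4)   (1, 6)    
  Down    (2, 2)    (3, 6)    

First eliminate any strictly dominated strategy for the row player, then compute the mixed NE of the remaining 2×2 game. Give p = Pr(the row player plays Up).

p = 4/11

The row player's strategy Middle is strictly dominated by Down: 2 > 1 and 3 > 1. Eliminate Middle.
In a mixed equilibrium the column player is indifferent between Left and Right; this condition fixes p.
  the column player's payoff from Left: p·6 + (1−p)·2 = 4p + 2
  the column player's payoff from Right: p·(-1) + (1−p)·6 = -7p + 6
  4p + 2 = -7p + 6  ⇒  11p = 4  ⇒  p = 4/11.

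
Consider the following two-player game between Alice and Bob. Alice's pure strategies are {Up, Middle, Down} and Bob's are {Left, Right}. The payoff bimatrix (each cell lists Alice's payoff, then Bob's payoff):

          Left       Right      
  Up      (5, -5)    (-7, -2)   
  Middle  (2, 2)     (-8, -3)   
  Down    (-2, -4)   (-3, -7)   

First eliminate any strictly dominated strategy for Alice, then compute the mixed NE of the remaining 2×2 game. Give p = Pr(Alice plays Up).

Alice's strategy Middle is strictly dominated by Up: 5 > 2 and -7 > -8. Eliminate Middle.
For Bob to be willing to mix, Bob must be indifferent between Left and Right, which pins down Alice's mix.
  Bob's payoff from Left: p·(-5) + (1−p)·(-4) = -p - 4
  Bob's payoff from Right: p·(-2) + (1−p)·(-7) = 5p - 7
  -p - 4 = 5p - 7  ⇒  -6p = -3  ⇒  p = 1/2.

p = 1/2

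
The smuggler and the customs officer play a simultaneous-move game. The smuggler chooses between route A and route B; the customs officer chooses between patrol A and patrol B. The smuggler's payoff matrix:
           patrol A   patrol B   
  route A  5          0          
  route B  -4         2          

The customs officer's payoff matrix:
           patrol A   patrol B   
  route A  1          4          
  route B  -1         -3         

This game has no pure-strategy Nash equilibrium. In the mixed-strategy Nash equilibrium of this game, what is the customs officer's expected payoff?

-1/5

In a mixed equilibrium the customs officer is indifferent between patrol A and patrol B; this condition fixes p.
  the customs officer's expected payoff from patrol A: p·1 + (1−p)·(-1) = 2p - 1
  the customs officer's expected payoff from patrol B: p·4 + (1−p)·(-3) = 7p - 3
  2p - 1 = 7p - 3  ⇒  -5p = -2  ⇒  p = 2/5.
At equilibrium the customs officer is indifferent across columns, so the customs officer's payoff equals the payoff from patrol A: (2/5)·1 + (3/5)·(-1) = -1/5.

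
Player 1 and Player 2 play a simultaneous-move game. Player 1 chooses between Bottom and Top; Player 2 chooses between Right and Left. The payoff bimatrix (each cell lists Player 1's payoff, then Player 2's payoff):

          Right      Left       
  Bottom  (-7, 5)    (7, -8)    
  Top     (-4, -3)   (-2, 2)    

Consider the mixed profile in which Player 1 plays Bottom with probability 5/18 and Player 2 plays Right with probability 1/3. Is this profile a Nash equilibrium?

Given Player 2's mix q = 1/3, Player 1's payoff from Bottom is 7/3 but from Top is -8/3. Player 1 strictly prefers Bottom, so Player 1 would not mix.
So the proposed profile is not a Nash equilibrium.

No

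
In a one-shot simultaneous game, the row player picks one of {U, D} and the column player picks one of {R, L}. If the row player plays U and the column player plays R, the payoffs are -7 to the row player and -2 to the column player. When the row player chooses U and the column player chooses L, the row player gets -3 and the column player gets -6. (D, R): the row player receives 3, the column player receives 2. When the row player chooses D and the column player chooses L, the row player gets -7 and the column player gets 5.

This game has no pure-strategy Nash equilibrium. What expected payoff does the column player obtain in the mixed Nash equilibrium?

Set the column player's expected payoff from R equal to that from L:
  the column player's expected payoff from R: p·(-2) + (1−p)·2 = -4p + 2
  the column player's expected payoff from L: p·(-6) + (1−p)·5 = -11p + 5
  -4p + 2 = -11p + 5  ⇒  7p = 3  ⇒  p = 3/7.
At equilibrium the column player is indifferent across columns, so the column player's payoff equals the payoff from R: (3/7)·(-2) + (4/7)·2 = 2/7.

2/7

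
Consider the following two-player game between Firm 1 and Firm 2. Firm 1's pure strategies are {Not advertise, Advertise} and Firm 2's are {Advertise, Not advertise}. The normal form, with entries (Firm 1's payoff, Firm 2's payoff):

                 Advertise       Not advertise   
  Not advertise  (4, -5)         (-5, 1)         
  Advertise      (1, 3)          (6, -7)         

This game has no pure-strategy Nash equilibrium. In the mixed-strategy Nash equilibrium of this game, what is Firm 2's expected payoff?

-2

Firm 1's mix must leave Firm 2 indifferent between Advertise and Not advertise.
  Firm 2's payoff from Advertise: p·(-5) + (1−p)·3 = -8p + 3
  Firm 2's payoff from Not advertise: p·1 + (1−p)·(-7) = 8p - 7
  -8p + 3 = 8p - 7  ⇒  -16p = -10  ⇒  p = 5/8.
At equilibrium Firm 2 is indifferent across columns, so Firm 2's payoff equals the payoff from Advertise: (5/8)·(-5) + (3/8)·3 = -2.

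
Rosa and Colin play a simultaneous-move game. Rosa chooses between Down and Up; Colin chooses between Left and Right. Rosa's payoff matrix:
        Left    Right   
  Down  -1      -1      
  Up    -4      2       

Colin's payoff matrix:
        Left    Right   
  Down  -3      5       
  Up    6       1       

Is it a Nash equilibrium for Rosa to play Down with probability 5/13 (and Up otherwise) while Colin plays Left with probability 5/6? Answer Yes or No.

Given Colin's mix q = 5/6, Rosa's payoff from Down is -1 but from Up is -3. Rosa strictly prefers Down, so Rosa would not mix.
So the proposed profile is not a Nash equilibrium.

No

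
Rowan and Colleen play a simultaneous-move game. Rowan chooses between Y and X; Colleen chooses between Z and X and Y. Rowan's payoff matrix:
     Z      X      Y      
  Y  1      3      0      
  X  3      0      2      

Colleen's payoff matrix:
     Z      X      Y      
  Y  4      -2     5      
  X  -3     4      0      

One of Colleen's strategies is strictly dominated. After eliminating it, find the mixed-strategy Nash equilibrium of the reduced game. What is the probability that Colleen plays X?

Colleen's strategy Z is strictly dominated by Y: 5 > 4 and 0 > -3. Eliminate Z.
For Rowan to be willing to mix, Rowan must be indifferent between Y and X, which pins down Colleen's mix.
  Rowan's expected payoff from Y: q·3 + (1−q)·0 = 3q
  Rowan's expected payoff from X: q·0 + (1−q)·2 = -2q + 2
  3q = -2q + 2  ⇒  5q = 2  ⇒  q = 2/5.

q = 2/5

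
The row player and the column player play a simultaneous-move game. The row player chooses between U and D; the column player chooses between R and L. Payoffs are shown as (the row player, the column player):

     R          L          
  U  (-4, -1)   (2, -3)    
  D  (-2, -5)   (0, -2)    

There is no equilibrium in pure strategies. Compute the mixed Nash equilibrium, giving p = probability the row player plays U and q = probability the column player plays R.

p = 3/5, q = 1/2

In a mixed equilibrium the column player is indifferent between R and L; this condition fixes p.
  the column player's expected payoff from R: p·(-1) + (1−p)·(-5) = 4p - 5
  the column player's expected payoff from L: p·(-3) + (1−p)·(-2) = -p - 2
  4p - 5 = -p - 2  ⇒  5p = 3  ⇒  p = 3/5.
For the row player to be willing to mix, the row player must be indifferent between U and D, which pins down the column player's mix.
  the row player's payoff to U: q·(-4) + (1−q)·2 = -6q + 2
  the row player's payoff to D: q·(-2) + (1−q)·0 = -2q
  -6q + 2 = -2q  ⇒  -4q = -2  ⇒  q = 1/2.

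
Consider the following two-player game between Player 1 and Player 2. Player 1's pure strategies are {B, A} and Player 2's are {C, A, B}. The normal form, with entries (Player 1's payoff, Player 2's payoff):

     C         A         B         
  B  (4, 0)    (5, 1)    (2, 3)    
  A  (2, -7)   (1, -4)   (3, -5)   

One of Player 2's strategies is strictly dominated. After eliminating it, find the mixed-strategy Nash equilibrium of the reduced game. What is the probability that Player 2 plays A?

q = 1/5

Player 2's strategy C is strictly dominated by B: 3 > 0 and -5 > -7. Eliminate C.
Player 2's mix must leave Player 1 indifferent between B and A.
  Player 1's expected payoff from B: q·5 + (1−q)·2 = 3q + 2
  Player 1's expected payoff from A: q·1 + (1−q)·3 = -2q + 3
  3q + 2 = -2q + 3  ⇒  5q = 1  ⇒  q = 1/5.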